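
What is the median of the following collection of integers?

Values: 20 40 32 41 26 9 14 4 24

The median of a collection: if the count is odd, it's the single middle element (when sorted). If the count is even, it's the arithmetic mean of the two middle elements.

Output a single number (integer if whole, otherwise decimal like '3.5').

Answer: 24

Derivation:
Step 1: insert 20 -> lo=[20] (size 1, max 20) hi=[] (size 0) -> median=20
Step 2: insert 40 -> lo=[20] (size 1, max 20) hi=[40] (size 1, min 40) -> median=30
Step 3: insert 32 -> lo=[20, 32] (size 2, max 32) hi=[40] (size 1, min 40) -> median=32
Step 4: insert 41 -> lo=[20, 32] (size 2, max 32) hi=[40, 41] (size 2, min 40) -> median=36
Step 5: insert 26 -> lo=[20, 26, 32] (size 3, max 32) hi=[40, 41] (size 2, min 40) -> median=32
Step 6: insert 9 -> lo=[9, 20, 26] (size 3, max 26) hi=[32, 40, 41] (size 3, min 32) -> median=29
Step 7: insert 14 -> lo=[9, 14, 20, 26] (size 4, max 26) hi=[32, 40, 41] (size 3, min 32) -> median=26
Step 8: insert 4 -> lo=[4, 9, 14, 20] (size 4, max 20) hi=[26, 32, 40, 41] (size 4, min 26) -> median=23
Step 9: insert 24 -> lo=[4, 9, 14, 20, 24] (size 5, max 24) hi=[26, 32, 40, 41] (size 4, min 26) -> median=24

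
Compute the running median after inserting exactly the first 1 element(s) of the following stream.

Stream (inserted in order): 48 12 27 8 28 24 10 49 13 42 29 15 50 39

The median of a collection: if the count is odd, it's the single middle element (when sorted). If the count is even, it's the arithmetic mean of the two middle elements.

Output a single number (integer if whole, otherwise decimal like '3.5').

Answer: 48

Derivation:
Step 1: insert 48 -> lo=[48] (size 1, max 48) hi=[] (size 0) -> median=48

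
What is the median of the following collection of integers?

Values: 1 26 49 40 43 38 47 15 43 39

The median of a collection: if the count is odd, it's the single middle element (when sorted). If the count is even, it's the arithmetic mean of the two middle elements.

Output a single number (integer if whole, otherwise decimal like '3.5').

Answer: 39.5

Derivation:
Step 1: insert 1 -> lo=[1] (size 1, max 1) hi=[] (size 0) -> median=1
Step 2: insert 26 -> lo=[1] (size 1, max 1) hi=[26] (size 1, min 26) -> median=13.5
Step 3: insert 49 -> lo=[1, 26] (size 2, max 26) hi=[49] (size 1, min 49) -> median=26
Step 4: insert 40 -> lo=[1, 26] (size 2, max 26) hi=[40, 49] (size 2, min 40) -> median=33
Step 5: insert 43 -> lo=[1, 26, 40] (size 3, max 40) hi=[43, 49] (size 2, min 43) -> median=40
Step 6: insert 38 -> lo=[1, 26, 38] (size 3, max 38) hi=[40, 43, 49] (size 3, min 40) -> median=39
Step 7: insert 47 -> lo=[1, 26, 38, 40] (size 4, max 40) hi=[43, 47, 49] (size 3, min 43) -> median=40
Step 8: insert 15 -> lo=[1, 15, 26, 38] (size 4, max 38) hi=[40, 43, 47, 49] (size 4, min 40) -> median=39
Step 9: insert 43 -> lo=[1, 15, 26, 38, 40] (size 5, max 40) hi=[43, 43, 47, 49] (size 4, min 43) -> median=40
Step 10: insert 39 -> lo=[1, 15, 26, 38, 39] (size 5, max 39) hi=[40, 43, 43, 47, 49] (size 5, min 40) -> median=39.5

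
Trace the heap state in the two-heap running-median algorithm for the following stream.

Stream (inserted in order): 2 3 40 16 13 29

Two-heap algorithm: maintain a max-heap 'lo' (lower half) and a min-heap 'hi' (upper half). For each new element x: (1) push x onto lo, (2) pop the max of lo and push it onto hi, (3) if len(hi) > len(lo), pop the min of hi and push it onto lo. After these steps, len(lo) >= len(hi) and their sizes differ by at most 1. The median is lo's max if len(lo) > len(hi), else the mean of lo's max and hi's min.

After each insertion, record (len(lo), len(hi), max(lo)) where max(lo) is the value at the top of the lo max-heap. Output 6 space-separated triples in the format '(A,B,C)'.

Answer: (1,0,2) (1,1,2) (2,1,3) (2,2,3) (3,2,13) (3,3,13)

Derivation:
Step 1: insert 2 -> lo=[2] hi=[] -> (len(lo)=1, len(hi)=0, max(lo)=2)
Step 2: insert 3 -> lo=[2] hi=[3] -> (len(lo)=1, len(hi)=1, max(lo)=2)
Step 3: insert 40 -> lo=[2, 3] hi=[40] -> (len(lo)=2, len(hi)=1, max(lo)=3)
Step 4: insert 16 -> lo=[2, 3] hi=[16, 40] -> (len(lo)=2, len(hi)=2, max(lo)=3)
Step 5: insert 13 -> lo=[2, 3, 13] hi=[16, 40] -> (len(lo)=3, len(hi)=2, max(lo)=13)
Step 6: insert 29 -> lo=[2, 3, 13] hi=[16, 29, 40] -> (len(lo)=3, len(hi)=3, max(lo)=13)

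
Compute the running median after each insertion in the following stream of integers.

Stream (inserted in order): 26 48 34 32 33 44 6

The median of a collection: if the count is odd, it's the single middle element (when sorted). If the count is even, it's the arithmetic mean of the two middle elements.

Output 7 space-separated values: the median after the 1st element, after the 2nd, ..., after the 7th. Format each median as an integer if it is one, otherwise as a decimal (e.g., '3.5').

Step 1: insert 26 -> lo=[26] (size 1, max 26) hi=[] (size 0) -> median=26
Step 2: insert 48 -> lo=[26] (size 1, max 26) hi=[48] (size 1, min 48) -> median=37
Step 3: insert 34 -> lo=[26, 34] (size 2, max 34) hi=[48] (size 1, min 48) -> median=34
Step 4: insert 32 -> lo=[26, 32] (size 2, max 32) hi=[34, 48] (size 2, min 34) -> median=33
Step 5: insert 33 -> lo=[26, 32, 33] (size 3, max 33) hi=[34, 48] (size 2, min 34) -> median=33
Step 6: insert 44 -> lo=[26, 32, 33] (size 3, max 33) hi=[34, 44, 48] (size 3, min 34) -> median=33.5
Step 7: insert 6 -> lo=[6, 26, 32, 33] (size 4, max 33) hi=[34, 44, 48] (size 3, min 34) -> median=33

Answer: 26 37 34 33 33 33.5 33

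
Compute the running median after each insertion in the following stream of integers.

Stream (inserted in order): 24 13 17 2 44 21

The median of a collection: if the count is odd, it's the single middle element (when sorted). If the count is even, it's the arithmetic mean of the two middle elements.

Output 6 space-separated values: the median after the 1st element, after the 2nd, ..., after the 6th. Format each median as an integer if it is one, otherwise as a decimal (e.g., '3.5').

Step 1: insert 24 -> lo=[24] (size 1, max 24) hi=[] (size 0) -> median=24
Step 2: insert 13 -> lo=[13] (size 1, max 13) hi=[24] (size 1, min 24) -> median=18.5
Step 3: insert 17 -> lo=[13, 17] (size 2, max 17) hi=[24] (size 1, min 24) -> median=17
Step 4: insert 2 -> lo=[2, 13] (size 2, max 13) hi=[17, 24] (size 2, min 17) -> median=15
Step 5: insert 44 -> lo=[2, 13, 17] (size 3, max 17) hi=[24, 44] (size 2, min 24) -> median=17
Step 6: insert 21 -> lo=[2, 13, 17] (size 3, max 17) hi=[21, 24, 44] (size 3, min 21) -> median=19

Answer: 24 18.5 17 15 17 19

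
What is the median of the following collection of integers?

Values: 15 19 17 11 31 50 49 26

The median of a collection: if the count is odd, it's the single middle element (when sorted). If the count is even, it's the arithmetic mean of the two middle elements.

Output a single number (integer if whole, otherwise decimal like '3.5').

Answer: 22.5

Derivation:
Step 1: insert 15 -> lo=[15] (size 1, max 15) hi=[] (size 0) -> median=15
Step 2: insert 19 -> lo=[15] (size 1, max 15) hi=[19] (size 1, min 19) -> median=17
Step 3: insert 17 -> lo=[15, 17] (size 2, max 17) hi=[19] (size 1, min 19) -> median=17
Step 4: insert 11 -> lo=[11, 15] (size 2, max 15) hi=[17, 19] (size 2, min 17) -> median=16
Step 5: insert 31 -> lo=[11, 15, 17] (size 3, max 17) hi=[19, 31] (size 2, min 19) -> median=17
Step 6: insert 50 -> lo=[11, 15, 17] (size 3, max 17) hi=[19, 31, 50] (size 3, min 19) -> median=18
Step 7: insert 49 -> lo=[11, 15, 17, 19] (size 4, max 19) hi=[31, 49, 50] (size 3, min 31) -> median=19
Step 8: insert 26 -> lo=[11, 15, 17, 19] (size 4, max 19) hi=[26, 31, 49, 50] (size 4, min 26) -> median=22.5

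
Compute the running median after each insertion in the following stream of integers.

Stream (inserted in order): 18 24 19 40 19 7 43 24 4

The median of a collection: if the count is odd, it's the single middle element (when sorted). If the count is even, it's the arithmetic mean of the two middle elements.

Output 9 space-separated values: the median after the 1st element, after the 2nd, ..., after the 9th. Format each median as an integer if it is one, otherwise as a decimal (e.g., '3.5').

Answer: 18 21 19 21.5 19 19 19 21.5 19

Derivation:
Step 1: insert 18 -> lo=[18] (size 1, max 18) hi=[] (size 0) -> median=18
Step 2: insert 24 -> lo=[18] (size 1, max 18) hi=[24] (size 1, min 24) -> median=21
Step 3: insert 19 -> lo=[18, 19] (size 2, max 19) hi=[24] (size 1, min 24) -> median=19
Step 4: insert 40 -> lo=[18, 19] (size 2, max 19) hi=[24, 40] (size 2, min 24) -> median=21.5
Step 5: insert 19 -> lo=[18, 19, 19] (size 3, max 19) hi=[24, 40] (size 2, min 24) -> median=19
Step 6: insert 7 -> lo=[7, 18, 19] (size 3, max 19) hi=[19, 24, 40] (size 3, min 19) -> median=19
Step 7: insert 43 -> lo=[7, 18, 19, 19] (size 4, max 19) hi=[24, 40, 43] (size 3, min 24) -> median=19
Step 8: insert 24 -> lo=[7, 18, 19, 19] (size 4, max 19) hi=[24, 24, 40, 43] (size 4, min 24) -> median=21.5
Step 9: insert 4 -> lo=[4, 7, 18, 19, 19] (size 5, max 19) hi=[24, 24, 40, 43] (size 4, min 24) -> median=19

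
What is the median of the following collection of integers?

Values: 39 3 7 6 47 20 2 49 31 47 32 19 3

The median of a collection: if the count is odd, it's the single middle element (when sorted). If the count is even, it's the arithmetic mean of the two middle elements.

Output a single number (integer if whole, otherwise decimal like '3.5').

Step 1: insert 39 -> lo=[39] (size 1, max 39) hi=[] (size 0) -> median=39
Step 2: insert 3 -> lo=[3] (size 1, max 3) hi=[39] (size 1, min 39) -> median=21
Step 3: insert 7 -> lo=[3, 7] (size 2, max 7) hi=[39] (size 1, min 39) -> median=7
Step 4: insert 6 -> lo=[3, 6] (size 2, max 6) hi=[7, 39] (size 2, min 7) -> median=6.5
Step 5: insert 47 -> lo=[3, 6, 7] (size 3, max 7) hi=[39, 47] (size 2, min 39) -> median=7
Step 6: insert 20 -> lo=[3, 6, 7] (size 3, max 7) hi=[20, 39, 47] (size 3, min 20) -> median=13.5
Step 7: insert 2 -> lo=[2, 3, 6, 7] (size 4, max 7) hi=[20, 39, 47] (size 3, min 20) -> median=7
Step 8: insert 49 -> lo=[2, 3, 6, 7] (size 4, max 7) hi=[20, 39, 47, 49] (size 4, min 20) -> median=13.5
Step 9: insert 31 -> lo=[2, 3, 6, 7, 20] (size 5, max 20) hi=[31, 39, 47, 49] (size 4, min 31) -> median=20
Step 10: insert 47 -> lo=[2, 3, 6, 7, 20] (size 5, max 20) hi=[31, 39, 47, 47, 49] (size 5, min 31) -> median=25.5
Step 11: insert 32 -> lo=[2, 3, 6, 7, 20, 31] (size 6, max 31) hi=[32, 39, 47, 47, 49] (size 5, min 32) -> median=31
Step 12: insert 19 -> lo=[2, 3, 6, 7, 19, 20] (size 6, max 20) hi=[31, 32, 39, 47, 47, 49] (size 6, min 31) -> median=25.5
Step 13: insert 3 -> lo=[2, 3, 3, 6, 7, 19, 20] (size 7, max 20) hi=[31, 32, 39, 47, 47, 49] (size 6, min 31) -> median=20

Answer: 20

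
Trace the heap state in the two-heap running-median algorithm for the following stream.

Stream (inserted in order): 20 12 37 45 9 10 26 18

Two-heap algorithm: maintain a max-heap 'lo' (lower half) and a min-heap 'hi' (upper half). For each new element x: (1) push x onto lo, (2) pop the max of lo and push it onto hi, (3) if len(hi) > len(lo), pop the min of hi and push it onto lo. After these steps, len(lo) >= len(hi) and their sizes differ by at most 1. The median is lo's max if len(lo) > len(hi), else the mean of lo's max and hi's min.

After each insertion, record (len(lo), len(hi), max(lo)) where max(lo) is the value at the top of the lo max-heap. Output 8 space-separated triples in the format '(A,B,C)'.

Step 1: insert 20 -> lo=[20] hi=[] -> (len(lo)=1, len(hi)=0, max(lo)=20)
Step 2: insert 12 -> lo=[12] hi=[20] -> (len(lo)=1, len(hi)=1, max(lo)=12)
Step 3: insert 37 -> lo=[12, 20] hi=[37] -> (len(lo)=2, len(hi)=1, max(lo)=20)
Step 4: insert 45 -> lo=[12, 20] hi=[37, 45] -> (len(lo)=2, len(hi)=2, max(lo)=20)
Step 5: insert 9 -> lo=[9, 12, 20] hi=[37, 45] -> (len(lo)=3, len(hi)=2, max(lo)=20)
Step 6: insert 10 -> lo=[9, 10, 12] hi=[20, 37, 45] -> (len(lo)=3, len(hi)=3, max(lo)=12)
Step 7: insert 26 -> lo=[9, 10, 12, 20] hi=[26, 37, 45] -> (len(lo)=4, len(hi)=3, max(lo)=20)
Step 8: insert 18 -> lo=[9, 10, 12, 18] hi=[20, 26, 37, 45] -> (len(lo)=4, len(hi)=4, max(lo)=18)

Answer: (1,0,20) (1,1,12) (2,1,20) (2,2,20) (3,2,20) (3,3,12) (4,3,20) (4,4,18)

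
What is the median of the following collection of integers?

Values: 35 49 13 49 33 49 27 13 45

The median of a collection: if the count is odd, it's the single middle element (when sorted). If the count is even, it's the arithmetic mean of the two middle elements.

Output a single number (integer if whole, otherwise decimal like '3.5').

Step 1: insert 35 -> lo=[35] (size 1, max 35) hi=[] (size 0) -> median=35
Step 2: insert 49 -> lo=[35] (size 1, max 35) hi=[49] (size 1, min 49) -> median=42
Step 3: insert 13 -> lo=[13, 35] (size 2, max 35) hi=[49] (size 1, min 49) -> median=35
Step 4: insert 49 -> lo=[13, 35] (size 2, max 35) hi=[49, 49] (size 2, min 49) -> median=42
Step 5: insert 33 -> lo=[13, 33, 35] (size 3, max 35) hi=[49, 49] (size 2, min 49) -> median=35
Step 6: insert 49 -> lo=[13, 33, 35] (size 3, max 35) hi=[49, 49, 49] (size 3, min 49) -> median=42
Step 7: insert 27 -> lo=[13, 27, 33, 35] (size 4, max 35) hi=[49, 49, 49] (size 3, min 49) -> median=35
Step 8: insert 13 -> lo=[13, 13, 27, 33] (size 4, max 33) hi=[35, 49, 49, 49] (size 4, min 35) -> median=34
Step 9: insert 45 -> lo=[13, 13, 27, 33, 35] (size 5, max 35) hi=[45, 49, 49, 49] (size 4, min 45) -> median=35

Answer: 35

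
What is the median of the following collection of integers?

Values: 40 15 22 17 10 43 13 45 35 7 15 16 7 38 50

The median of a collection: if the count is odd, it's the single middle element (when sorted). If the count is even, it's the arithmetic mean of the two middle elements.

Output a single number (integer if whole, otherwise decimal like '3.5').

Step 1: insert 40 -> lo=[40] (size 1, max 40) hi=[] (size 0) -> median=40
Step 2: insert 15 -> lo=[15] (size 1, max 15) hi=[40] (size 1, min 40) -> median=27.5
Step 3: insert 22 -> lo=[15, 22] (size 2, max 22) hi=[40] (size 1, min 40) -> median=22
Step 4: insert 17 -> lo=[15, 17] (size 2, max 17) hi=[22, 40] (size 2, min 22) -> median=19.5
Step 5: insert 10 -> lo=[10, 15, 17] (size 3, max 17) hi=[22, 40] (size 2, min 22) -> median=17
Step 6: insert 43 -> lo=[10, 15, 17] (size 3, max 17) hi=[22, 40, 43] (size 3, min 22) -> median=19.5
Step 7: insert 13 -> lo=[10, 13, 15, 17] (size 4, max 17) hi=[22, 40, 43] (size 3, min 22) -> median=17
Step 8: insert 45 -> lo=[10, 13, 15, 17] (size 4, max 17) hi=[22, 40, 43, 45] (size 4, min 22) -> median=19.5
Step 9: insert 35 -> lo=[10, 13, 15, 17, 22] (size 5, max 22) hi=[35, 40, 43, 45] (size 4, min 35) -> median=22
Step 10: insert 7 -> lo=[7, 10, 13, 15, 17] (size 5, max 17) hi=[22, 35, 40, 43, 45] (size 5, min 22) -> median=19.5
Step 11: insert 15 -> lo=[7, 10, 13, 15, 15, 17] (size 6, max 17) hi=[22, 35, 40, 43, 45] (size 5, min 22) -> median=17
Step 12: insert 16 -> lo=[7, 10, 13, 15, 15, 16] (size 6, max 16) hi=[17, 22, 35, 40, 43, 45] (size 6, min 17) -> median=16.5
Step 13: insert 7 -> lo=[7, 7, 10, 13, 15, 15, 16] (size 7, max 16) hi=[17, 22, 35, 40, 43, 45] (size 6, min 17) -> median=16
Step 14: insert 38 -> lo=[7, 7, 10, 13, 15, 15, 16] (size 7, max 16) hi=[17, 22, 35, 38, 40, 43, 45] (size 7, min 17) -> median=16.5
Step 15: insert 50 -> lo=[7, 7, 10, 13, 15, 15, 16, 17] (size 8, max 17) hi=[22, 35, 38, 40, 43, 45, 50] (size 7, min 22) -> median=17

Answer: 17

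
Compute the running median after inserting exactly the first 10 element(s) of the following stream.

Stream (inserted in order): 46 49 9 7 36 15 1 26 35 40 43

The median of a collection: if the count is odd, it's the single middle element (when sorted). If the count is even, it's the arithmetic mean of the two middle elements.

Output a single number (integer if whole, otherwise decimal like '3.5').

Answer: 30.5

Derivation:
Step 1: insert 46 -> lo=[46] (size 1, max 46) hi=[] (size 0) -> median=46
Step 2: insert 49 -> lo=[46] (size 1, max 46) hi=[49] (size 1, min 49) -> median=47.5
Step 3: insert 9 -> lo=[9, 46] (size 2, max 46) hi=[49] (size 1, min 49) -> median=46
Step 4: insert 7 -> lo=[7, 9] (size 2, max 9) hi=[46, 49] (size 2, min 46) -> median=27.5
Step 5: insert 36 -> lo=[7, 9, 36] (size 3, max 36) hi=[46, 49] (size 2, min 46) -> median=36
Step 6: insert 15 -> lo=[7, 9, 15] (size 3, max 15) hi=[36, 46, 49] (size 3, min 36) -> median=25.5
Step 7: insert 1 -> lo=[1, 7, 9, 15] (size 4, max 15) hi=[36, 46, 49] (size 3, min 36) -> median=15
Step 8: insert 26 -> lo=[1, 7, 9, 15] (size 4, max 15) hi=[26, 36, 46, 49] (size 4, min 26) -> median=20.5
Step 9: insert 35 -> lo=[1, 7, 9, 15, 26] (size 5, max 26) hi=[35, 36, 46, 49] (size 4, min 35) -> median=26
Step 10: insert 40 -> lo=[1, 7, 9, 15, 26] (size 5, max 26) hi=[35, 36, 40, 46, 49] (size 5, min 35) -> median=30.5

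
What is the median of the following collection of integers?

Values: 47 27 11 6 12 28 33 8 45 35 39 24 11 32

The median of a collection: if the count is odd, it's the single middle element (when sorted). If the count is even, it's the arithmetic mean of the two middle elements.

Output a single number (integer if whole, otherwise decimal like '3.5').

Answer: 27.5

Derivation:
Step 1: insert 47 -> lo=[47] (size 1, max 47) hi=[] (size 0) -> median=47
Step 2: insert 27 -> lo=[27] (size 1, max 27) hi=[47] (size 1, min 47) -> median=37
Step 3: insert 11 -> lo=[11, 27] (size 2, max 27) hi=[47] (size 1, min 47) -> median=27
Step 4: insert 6 -> lo=[6, 11] (size 2, max 11) hi=[27, 47] (size 2, min 27) -> median=19
Step 5: insert 12 -> lo=[6, 11, 12] (size 3, max 12) hi=[27, 47] (size 2, min 27) -> median=12
Step 6: insert 28 -> lo=[6, 11, 12] (size 3, max 12) hi=[27, 28, 47] (size 3, min 27) -> median=19.5
Step 7: insert 33 -> lo=[6, 11, 12, 27] (size 4, max 27) hi=[28, 33, 47] (size 3, min 28) -> median=27
Step 8: insert 8 -> lo=[6, 8, 11, 12] (size 4, max 12) hi=[27, 28, 33, 47] (size 4, min 27) -> median=19.5
Step 9: insert 45 -> lo=[6, 8, 11, 12, 27] (size 5, max 27) hi=[28, 33, 45, 47] (size 4, min 28) -> median=27
Step 10: insert 35 -> lo=[6, 8, 11, 12, 27] (size 5, max 27) hi=[28, 33, 35, 45, 47] (size 5, min 28) -> median=27.5
Step 11: insert 39 -> lo=[6, 8, 11, 12, 27, 28] (size 6, max 28) hi=[33, 35, 39, 45, 47] (size 5, min 33) -> median=28
Step 12: insert 24 -> lo=[6, 8, 11, 12, 24, 27] (size 6, max 27) hi=[28, 33, 35, 39, 45, 47] (size 6, min 28) -> median=27.5
Step 13: insert 11 -> lo=[6, 8, 11, 11, 12, 24, 27] (size 7, max 27) hi=[28, 33, 35, 39, 45, 47] (size 6, min 28) -> median=27
Step 14: insert 32 -> lo=[6, 8, 11, 11, 12, 24, 27] (size 7, max 27) hi=[28, 32, 33, 35, 39, 45, 47] (size 7, min 28) -> median=27.5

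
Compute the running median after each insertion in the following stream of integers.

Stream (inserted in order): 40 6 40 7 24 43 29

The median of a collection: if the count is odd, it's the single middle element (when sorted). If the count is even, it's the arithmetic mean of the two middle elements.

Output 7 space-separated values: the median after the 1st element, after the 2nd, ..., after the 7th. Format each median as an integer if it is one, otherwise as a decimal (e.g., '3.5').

Step 1: insert 40 -> lo=[40] (size 1, max 40) hi=[] (size 0) -> median=40
Step 2: insert 6 -> lo=[6] (size 1, max 6) hi=[40] (size 1, min 40) -> median=23
Step 3: insert 40 -> lo=[6, 40] (size 2, max 40) hi=[40] (size 1, min 40) -> median=40
Step 4: insert 7 -> lo=[6, 7] (size 2, max 7) hi=[40, 40] (size 2, min 40) -> median=23.5
Step 5: insert 24 -> lo=[6, 7, 24] (size 3, max 24) hi=[40, 40] (size 2, min 40) -> median=24
Step 6: insert 43 -> lo=[6, 7, 24] (size 3, max 24) hi=[40, 40, 43] (size 3, min 40) -> median=32
Step 7: insert 29 -> lo=[6, 7, 24, 29] (size 4, max 29) hi=[40, 40, 43] (size 3, min 40) -> median=29

Answer: 40 23 40 23.5 24 32 29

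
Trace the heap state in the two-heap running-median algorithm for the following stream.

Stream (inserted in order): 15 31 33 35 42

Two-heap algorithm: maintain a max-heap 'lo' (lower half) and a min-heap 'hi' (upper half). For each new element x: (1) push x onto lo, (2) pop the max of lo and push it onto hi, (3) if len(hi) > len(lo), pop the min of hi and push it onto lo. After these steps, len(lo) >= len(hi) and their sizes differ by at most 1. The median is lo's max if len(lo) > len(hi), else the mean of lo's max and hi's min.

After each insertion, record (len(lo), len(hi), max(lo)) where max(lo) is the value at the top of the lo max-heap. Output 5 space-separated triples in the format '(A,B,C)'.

Step 1: insert 15 -> lo=[15] hi=[] -> (len(lo)=1, len(hi)=0, max(lo)=15)
Step 2: insert 31 -> lo=[15] hi=[31] -> (len(lo)=1, len(hi)=1, max(lo)=15)
Step 3: insert 33 -> lo=[15, 31] hi=[33] -> (len(lo)=2, len(hi)=1, max(lo)=31)
Step 4: insert 35 -> lo=[15, 31] hi=[33, 35] -> (len(lo)=2, len(hi)=2, max(lo)=31)
Step 5: insert 42 -> lo=[15, 31, 33] hi=[35, 42] -> (len(lo)=3, len(hi)=2, max(lo)=33)

Answer: (1,0,15) (1,1,15) (2,1,31) (2,2,31) (3,2,33)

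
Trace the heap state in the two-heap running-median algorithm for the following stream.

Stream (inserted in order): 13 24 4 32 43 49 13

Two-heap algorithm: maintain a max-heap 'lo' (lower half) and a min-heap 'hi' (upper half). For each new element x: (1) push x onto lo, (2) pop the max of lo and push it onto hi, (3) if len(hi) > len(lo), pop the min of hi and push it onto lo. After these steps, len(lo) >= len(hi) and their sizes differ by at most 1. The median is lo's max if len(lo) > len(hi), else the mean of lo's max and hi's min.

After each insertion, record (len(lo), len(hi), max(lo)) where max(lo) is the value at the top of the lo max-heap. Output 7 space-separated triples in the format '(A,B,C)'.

Step 1: insert 13 -> lo=[13] hi=[] -> (len(lo)=1, len(hi)=0, max(lo)=13)
Step 2: insert 24 -> lo=[13] hi=[24] -> (len(lo)=1, len(hi)=1, max(lo)=13)
Step 3: insert 4 -> lo=[4, 13] hi=[24] -> (len(lo)=2, len(hi)=1, max(lo)=13)
Step 4: insert 32 -> lo=[4, 13] hi=[24, 32] -> (len(lo)=2, len(hi)=2, max(lo)=13)
Step 5: insert 43 -> lo=[4, 13, 24] hi=[32, 43] -> (len(lo)=3, len(hi)=2, max(lo)=24)
Step 6: insert 49 -> lo=[4, 13, 24] hi=[32, 43, 49] -> (len(lo)=3, len(hi)=3, max(lo)=24)
Step 7: insert 13 -> lo=[4, 13, 13, 24] hi=[32, 43, 49] -> (len(lo)=4, len(hi)=3, max(lo)=24)

Answer: (1,0,13) (1,1,13) (2,1,13) (2,2,13) (3,2,24) (3,3,24) (4,3,24)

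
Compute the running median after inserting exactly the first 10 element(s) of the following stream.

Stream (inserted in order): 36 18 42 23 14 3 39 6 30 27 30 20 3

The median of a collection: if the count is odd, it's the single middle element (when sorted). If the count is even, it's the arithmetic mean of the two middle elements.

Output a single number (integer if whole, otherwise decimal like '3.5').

Step 1: insert 36 -> lo=[36] (size 1, max 36) hi=[] (size 0) -> median=36
Step 2: insert 18 -> lo=[18] (size 1, max 18) hi=[36] (size 1, min 36) -> median=27
Step 3: insert 42 -> lo=[18, 36] (size 2, max 36) hi=[42] (size 1, min 42) -> median=36
Step 4: insert 23 -> lo=[18, 23] (size 2, max 23) hi=[36, 42] (size 2, min 36) -> median=29.5
Step 5: insert 14 -> lo=[14, 18, 23] (size 3, max 23) hi=[36, 42] (size 2, min 36) -> median=23
Step 6: insert 3 -> lo=[3, 14, 18] (size 3, max 18) hi=[23, 36, 42] (size 3, min 23) -> median=20.5
Step 7: insert 39 -> lo=[3, 14, 18, 23] (size 4, max 23) hi=[36, 39, 42] (size 3, min 36) -> median=23
Step 8: insert 6 -> lo=[3, 6, 14, 18] (size 4, max 18) hi=[23, 36, 39, 42] (size 4, min 23) -> median=20.5
Step 9: insert 30 -> lo=[3, 6, 14, 18, 23] (size 5, max 23) hi=[30, 36, 39, 42] (size 4, min 30) -> median=23
Step 10: insert 27 -> lo=[3, 6, 14, 18, 23] (size 5, max 23) hi=[27, 30, 36, 39, 42] (size 5, min 27) -> median=25

Answer: 25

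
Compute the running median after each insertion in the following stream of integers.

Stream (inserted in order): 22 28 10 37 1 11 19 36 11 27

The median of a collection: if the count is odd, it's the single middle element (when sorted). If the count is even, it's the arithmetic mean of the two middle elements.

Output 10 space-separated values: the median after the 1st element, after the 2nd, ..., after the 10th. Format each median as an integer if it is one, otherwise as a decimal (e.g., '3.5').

Step 1: insert 22 -> lo=[22] (size 1, max 22) hi=[] (size 0) -> median=22
Step 2: insert 28 -> lo=[22] (size 1, max 22) hi=[28] (size 1, min 28) -> median=25
Step 3: insert 10 -> lo=[10, 22] (size 2, max 22) hi=[28] (size 1, min 28) -> median=22
Step 4: insert 37 -> lo=[10, 22] (size 2, max 22) hi=[28, 37] (size 2, min 28) -> median=25
Step 5: insert 1 -> lo=[1, 10, 22] (size 3, max 22) hi=[28, 37] (size 2, min 28) -> median=22
Step 6: insert 11 -> lo=[1, 10, 11] (size 3, max 11) hi=[22, 28, 37] (size 3, min 22) -> median=16.5
Step 7: insert 19 -> lo=[1, 10, 11, 19] (size 4, max 19) hi=[22, 28, 37] (size 3, min 22) -> median=19
Step 8: insert 36 -> lo=[1, 10, 11, 19] (size 4, max 19) hi=[22, 28, 36, 37] (size 4, min 22) -> median=20.5
Step 9: insert 11 -> lo=[1, 10, 11, 11, 19] (size 5, max 19) hi=[22, 28, 36, 37] (size 4, min 22) -> median=19
Step 10: insert 27 -> lo=[1, 10, 11, 11, 19] (size 5, max 19) hi=[22, 27, 28, 36, 37] (size 5, min 22) -> median=20.5

Answer: 22 25 22 25 22 16.5 19 20.5 19 20.5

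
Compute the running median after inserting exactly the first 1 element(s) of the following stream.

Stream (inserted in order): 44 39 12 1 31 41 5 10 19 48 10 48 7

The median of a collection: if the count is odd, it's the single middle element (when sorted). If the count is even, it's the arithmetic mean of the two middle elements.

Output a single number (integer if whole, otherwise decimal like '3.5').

Step 1: insert 44 -> lo=[44] (size 1, max 44) hi=[] (size 0) -> median=44

Answer: 44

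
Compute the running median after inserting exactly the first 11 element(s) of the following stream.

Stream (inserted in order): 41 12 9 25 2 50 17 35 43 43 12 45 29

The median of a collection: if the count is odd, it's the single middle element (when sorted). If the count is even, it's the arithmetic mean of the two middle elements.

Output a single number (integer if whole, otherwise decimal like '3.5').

Answer: 25

Derivation:
Step 1: insert 41 -> lo=[41] (size 1, max 41) hi=[] (size 0) -> median=41
Step 2: insert 12 -> lo=[12] (size 1, max 12) hi=[41] (size 1, min 41) -> median=26.5
Step 3: insert 9 -> lo=[9, 12] (size 2, max 12) hi=[41] (size 1, min 41) -> median=12
Step 4: insert 25 -> lo=[9, 12] (size 2, max 12) hi=[25, 41] (size 2, min 25) -> median=18.5
Step 5: insert 2 -> lo=[2, 9, 12] (size 3, max 12) hi=[25, 41] (size 2, min 25) -> median=12
Step 6: insert 50 -> lo=[2, 9, 12] (size 3, max 12) hi=[25, 41, 50] (size 3, min 25) -> median=18.5
Step 7: insert 17 -> lo=[2, 9, 12, 17] (size 4, max 17) hi=[25, 41, 50] (size 3, min 25) -> median=17
Step 8: insert 35 -> lo=[2, 9, 12, 17] (size 4, max 17) hi=[25, 35, 41, 50] (size 4, min 25) -> median=21
Step 9: insert 43 -> lo=[2, 9, 12, 17, 25] (size 5, max 25) hi=[35, 41, 43, 50] (size 4, min 35) -> median=25
Step 10: insert 43 -> lo=[2, 9, 12, 17, 25] (size 5, max 25) hi=[35, 41, 43, 43, 50] (size 5, min 35) -> median=30
Step 11: insert 12 -> lo=[2, 9, 12, 12, 17, 25] (size 6, max 25) hi=[35, 41, 43, 43, 50] (size 5, min 35) -> median=25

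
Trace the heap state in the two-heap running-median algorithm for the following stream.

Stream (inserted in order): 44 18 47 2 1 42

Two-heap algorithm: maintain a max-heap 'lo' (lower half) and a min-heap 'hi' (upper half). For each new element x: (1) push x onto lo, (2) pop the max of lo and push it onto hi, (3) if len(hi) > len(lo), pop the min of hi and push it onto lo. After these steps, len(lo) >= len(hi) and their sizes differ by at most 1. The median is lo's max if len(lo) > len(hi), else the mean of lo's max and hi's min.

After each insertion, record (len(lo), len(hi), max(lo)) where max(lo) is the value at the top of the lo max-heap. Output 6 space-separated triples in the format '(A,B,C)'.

Answer: (1,0,44) (1,1,18) (2,1,44) (2,2,18) (3,2,18) (3,3,18)

Derivation:
Step 1: insert 44 -> lo=[44] hi=[] -> (len(lo)=1, len(hi)=0, max(lo)=44)
Step 2: insert 18 -> lo=[18] hi=[44] -> (len(lo)=1, len(hi)=1, max(lo)=18)
Step 3: insert 47 -> lo=[18, 44] hi=[47] -> (len(lo)=2, len(hi)=1, max(lo)=44)
Step 4: insert 2 -> lo=[2, 18] hi=[44, 47] -> (len(lo)=2, len(hi)=2, max(lo)=18)
Step 5: insert 1 -> lo=[1, 2, 18] hi=[44, 47] -> (len(lo)=3, len(hi)=2, max(lo)=18)
Step 6: insert 42 -> lo=[1, 2, 18] hi=[42, 44, 47] -> (len(lo)=3, len(hi)=3, max(lo)=18)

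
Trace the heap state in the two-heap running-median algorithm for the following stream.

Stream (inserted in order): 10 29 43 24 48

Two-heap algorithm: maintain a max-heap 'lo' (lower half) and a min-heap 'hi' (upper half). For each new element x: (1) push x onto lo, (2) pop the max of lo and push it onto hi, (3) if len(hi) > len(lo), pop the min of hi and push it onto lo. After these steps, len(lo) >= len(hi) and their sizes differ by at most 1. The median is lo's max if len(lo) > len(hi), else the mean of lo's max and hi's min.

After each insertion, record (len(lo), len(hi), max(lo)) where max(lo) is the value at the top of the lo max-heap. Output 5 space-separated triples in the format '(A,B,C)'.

Step 1: insert 10 -> lo=[10] hi=[] -> (len(lo)=1, len(hi)=0, max(lo)=10)
Step 2: insert 29 -> lo=[10] hi=[29] -> (len(lo)=1, len(hi)=1, max(lo)=10)
Step 3: insert 43 -> lo=[10, 29] hi=[43] -> (len(lo)=2, len(hi)=1, max(lo)=29)
Step 4: insert 24 -> lo=[10, 24] hi=[29, 43] -> (len(lo)=2, len(hi)=2, max(lo)=24)
Step 5: insert 48 -> lo=[10, 24, 29] hi=[43, 48] -> (len(lo)=3, len(hi)=2, max(lo)=29)

Answer: (1,0,10) (1,1,10) (2,1,29) (2,2,24) (3,2,29)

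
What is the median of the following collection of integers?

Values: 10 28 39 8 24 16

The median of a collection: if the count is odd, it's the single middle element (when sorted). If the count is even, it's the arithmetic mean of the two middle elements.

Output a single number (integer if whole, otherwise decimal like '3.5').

Step 1: insert 10 -> lo=[10] (size 1, max 10) hi=[] (size 0) -> median=10
Step 2: insert 28 -> lo=[10] (size 1, max 10) hi=[28] (size 1, min 28) -> median=19
Step 3: insert 39 -> lo=[10, 28] (size 2, max 28) hi=[39] (size 1, min 39) -> median=28
Step 4: insert 8 -> lo=[8, 10] (size 2, max 10) hi=[28, 39] (size 2, min 28) -> median=19
Step 5: insert 24 -> lo=[8, 10, 24] (size 3, max 24) hi=[28, 39] (size 2, min 28) -> median=24
Step 6: insert 16 -> lo=[8, 10, 16] (size 3, max 16) hi=[24, 28, 39] (size 3, min 24) -> median=20

Answer: 20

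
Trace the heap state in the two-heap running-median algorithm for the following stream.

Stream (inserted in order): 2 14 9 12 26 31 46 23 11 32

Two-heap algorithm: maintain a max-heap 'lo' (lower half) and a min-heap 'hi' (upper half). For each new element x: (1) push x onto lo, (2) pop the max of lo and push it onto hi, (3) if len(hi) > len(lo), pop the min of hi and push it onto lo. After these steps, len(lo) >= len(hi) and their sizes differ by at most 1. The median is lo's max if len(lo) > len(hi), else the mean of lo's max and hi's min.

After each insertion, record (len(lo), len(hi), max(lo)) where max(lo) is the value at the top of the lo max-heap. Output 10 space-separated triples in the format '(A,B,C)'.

Answer: (1,0,2) (1,1,2) (2,1,9) (2,2,9) (3,2,12) (3,3,12) (4,3,14) (4,4,14) (5,4,14) (5,5,14)

Derivation:
Step 1: insert 2 -> lo=[2] hi=[] -> (len(lo)=1, len(hi)=0, max(lo)=2)
Step 2: insert 14 -> lo=[2] hi=[14] -> (len(lo)=1, len(hi)=1, max(lo)=2)
Step 3: insert 9 -> lo=[2, 9] hi=[14] -> (len(lo)=2, len(hi)=1, max(lo)=9)
Step 4: insert 12 -> lo=[2, 9] hi=[12, 14] -> (len(lo)=2, len(hi)=2, max(lo)=9)
Step 5: insert 26 -> lo=[2, 9, 12] hi=[14, 26] -> (len(lo)=3, len(hi)=2, max(lo)=12)
Step 6: insert 31 -> lo=[2, 9, 12] hi=[14, 26, 31] -> (len(lo)=3, len(hi)=3, max(lo)=12)
Step 7: insert 46 -> lo=[2, 9, 12, 14] hi=[26, 31, 46] -> (len(lo)=4, len(hi)=3, max(lo)=14)
Step 8: insert 23 -> lo=[2, 9, 12, 14] hi=[23, 26, 31, 46] -> (len(lo)=4, len(hi)=4, max(lo)=14)
Step 9: insert 11 -> lo=[2, 9, 11, 12, 14] hi=[23, 26, 31, 46] -> (len(lo)=5, len(hi)=4, max(lo)=14)
Step 10: insert 32 -> lo=[2, 9, 11, 12, 14] hi=[23, 26, 31, 32, 46] -> (len(lo)=5, len(hi)=5, max(lo)=14)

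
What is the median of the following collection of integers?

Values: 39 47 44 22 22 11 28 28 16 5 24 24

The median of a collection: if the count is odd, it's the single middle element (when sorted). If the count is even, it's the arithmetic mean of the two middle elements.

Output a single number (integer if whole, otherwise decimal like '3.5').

Step 1: insert 39 -> lo=[39] (size 1, max 39) hi=[] (size 0) -> median=39
Step 2: insert 47 -> lo=[39] (size 1, max 39) hi=[47] (size 1, min 47) -> median=43
Step 3: insert 44 -> lo=[39, 44] (size 2, max 44) hi=[47] (size 1, min 47) -> median=44
Step 4: insert 22 -> lo=[22, 39] (size 2, max 39) hi=[44, 47] (size 2, min 44) -> median=41.5
Step 5: insert 22 -> lo=[22, 22, 39] (size 3, max 39) hi=[44, 47] (size 2, min 44) -> median=39
Step 6: insert 11 -> lo=[11, 22, 22] (size 3, max 22) hi=[39, 44, 47] (size 3, min 39) -> median=30.5
Step 7: insert 28 -> lo=[11, 22, 22, 28] (size 4, max 28) hi=[39, 44, 47] (size 3, min 39) -> median=28
Step 8: insert 28 -> lo=[11, 22, 22, 28] (size 4, max 28) hi=[28, 39, 44, 47] (size 4, min 28) -> median=28
Step 9: insert 16 -> lo=[11, 16, 22, 22, 28] (size 5, max 28) hi=[28, 39, 44, 47] (size 4, min 28) -> median=28
Step 10: insert 5 -> lo=[5, 11, 16, 22, 22] (size 5, max 22) hi=[28, 28, 39, 44, 47] (size 5, min 28) -> median=25
Step 11: insert 24 -> lo=[5, 11, 16, 22, 22, 24] (size 6, max 24) hi=[28, 28, 39, 44, 47] (size 5, min 28) -> median=24
Step 12: insert 24 -> lo=[5, 11, 16, 22, 22, 24] (size 6, max 24) hi=[24, 28, 28, 39, 44, 47] (size 6, min 24) -> median=24

Answer: 24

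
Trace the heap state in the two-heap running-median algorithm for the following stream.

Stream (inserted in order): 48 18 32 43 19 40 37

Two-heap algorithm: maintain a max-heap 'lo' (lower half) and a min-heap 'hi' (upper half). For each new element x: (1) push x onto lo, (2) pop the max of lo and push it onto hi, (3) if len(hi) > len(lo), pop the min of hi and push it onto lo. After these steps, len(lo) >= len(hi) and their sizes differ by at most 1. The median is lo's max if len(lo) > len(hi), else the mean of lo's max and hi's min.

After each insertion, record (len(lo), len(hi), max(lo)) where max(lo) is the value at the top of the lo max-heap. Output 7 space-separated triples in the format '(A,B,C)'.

Step 1: insert 48 -> lo=[48] hi=[] -> (len(lo)=1, len(hi)=0, max(lo)=48)
Step 2: insert 18 -> lo=[18] hi=[48] -> (len(lo)=1, len(hi)=1, max(lo)=18)
Step 3: insert 32 -> lo=[18, 32] hi=[48] -> (len(lo)=2, len(hi)=1, max(lo)=32)
Step 4: insert 43 -> lo=[18, 32] hi=[43, 48] -> (len(lo)=2, len(hi)=2, max(lo)=32)
Step 5: insert 19 -> lo=[18, 19, 32] hi=[43, 48] -> (len(lo)=3, len(hi)=2, max(lo)=32)
Step 6: insert 40 -> lo=[18, 19, 32] hi=[40, 43, 48] -> (len(lo)=3, len(hi)=3, max(lo)=32)
Step 7: insert 37 -> lo=[18, 19, 32, 37] hi=[40, 43, 48] -> (len(lo)=4, len(hi)=3, max(lo)=37)

Answer: (1,0,48) (1,1,18) (2,1,32) (2,2,32) (3,2,32) (3,3,32) (4,3,37)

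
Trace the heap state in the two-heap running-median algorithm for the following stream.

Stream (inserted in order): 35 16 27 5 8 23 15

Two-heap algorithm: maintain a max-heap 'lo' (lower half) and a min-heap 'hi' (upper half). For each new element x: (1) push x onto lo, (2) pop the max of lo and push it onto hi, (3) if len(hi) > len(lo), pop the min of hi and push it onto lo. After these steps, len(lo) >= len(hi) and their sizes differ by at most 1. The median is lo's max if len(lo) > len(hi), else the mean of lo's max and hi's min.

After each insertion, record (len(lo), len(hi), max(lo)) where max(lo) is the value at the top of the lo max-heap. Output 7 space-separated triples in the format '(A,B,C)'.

Step 1: insert 35 -> lo=[35] hi=[] -> (len(lo)=1, len(hi)=0, max(lo)=35)
Step 2: insert 16 -> lo=[16] hi=[35] -> (len(lo)=1, len(hi)=1, max(lo)=16)
Step 3: insert 27 -> lo=[16, 27] hi=[35] -> (len(lo)=2, len(hi)=1, max(lo)=27)
Step 4: insert 5 -> lo=[5, 16] hi=[27, 35] -> (len(lo)=2, len(hi)=2, max(lo)=16)
Step 5: insert 8 -> lo=[5, 8, 16] hi=[27, 35] -> (len(lo)=3, len(hi)=2, max(lo)=16)
Step 6: insert 23 -> lo=[5, 8, 16] hi=[23, 27, 35] -> (len(lo)=3, len(hi)=3, max(lo)=16)
Step 7: insert 15 -> lo=[5, 8, 15, 16] hi=[23, 27, 35] -> (len(lo)=4, len(hi)=3, max(lo)=16)

Answer: (1,0,35) (1,1,16) (2,1,27) (2,2,16) (3,2,16) (3,3,16) (4,3,16)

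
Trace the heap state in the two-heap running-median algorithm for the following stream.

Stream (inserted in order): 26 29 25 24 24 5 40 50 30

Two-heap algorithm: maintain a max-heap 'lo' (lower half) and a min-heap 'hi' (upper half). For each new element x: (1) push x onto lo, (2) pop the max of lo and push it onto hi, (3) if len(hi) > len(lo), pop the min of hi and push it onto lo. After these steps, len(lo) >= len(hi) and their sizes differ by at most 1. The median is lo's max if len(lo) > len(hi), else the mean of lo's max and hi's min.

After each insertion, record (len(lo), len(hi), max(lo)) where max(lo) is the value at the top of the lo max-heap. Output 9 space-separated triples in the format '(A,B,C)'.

Answer: (1,0,26) (1,1,26) (2,1,26) (2,2,25) (3,2,25) (3,3,24) (4,3,25) (4,4,25) (5,4,26)

Derivation:
Step 1: insert 26 -> lo=[26] hi=[] -> (len(lo)=1, len(hi)=0, max(lo)=26)
Step 2: insert 29 -> lo=[26] hi=[29] -> (len(lo)=1, len(hi)=1, max(lo)=26)
Step 3: insert 25 -> lo=[25, 26] hi=[29] -> (len(lo)=2, len(hi)=1, max(lo)=26)
Step 4: insert 24 -> lo=[24, 25] hi=[26, 29] -> (len(lo)=2, len(hi)=2, max(lo)=25)
Step 5: insert 24 -> lo=[24, 24, 25] hi=[26, 29] -> (len(lo)=3, len(hi)=2, max(lo)=25)
Step 6: insert 5 -> lo=[5, 24, 24] hi=[25, 26, 29] -> (len(lo)=3, len(hi)=3, max(lo)=24)
Step 7: insert 40 -> lo=[5, 24, 24, 25] hi=[26, 29, 40] -> (len(lo)=4, len(hi)=3, max(lo)=25)
Step 8: insert 50 -> lo=[5, 24, 24, 25] hi=[26, 29, 40, 50] -> (len(lo)=4, len(hi)=4, max(lo)=25)
Step 9: insert 30 -> lo=[5, 24, 24, 25, 26] hi=[29, 30, 40, 50] -> (len(lo)=5, len(hi)=4, max(lo)=26)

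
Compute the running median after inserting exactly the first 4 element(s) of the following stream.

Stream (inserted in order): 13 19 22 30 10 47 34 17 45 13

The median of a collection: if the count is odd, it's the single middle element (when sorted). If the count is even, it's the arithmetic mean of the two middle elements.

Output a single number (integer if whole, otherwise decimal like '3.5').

Answer: 20.5

Derivation:
Step 1: insert 13 -> lo=[13] (size 1, max 13) hi=[] (size 0) -> median=13
Step 2: insert 19 -> lo=[13] (size 1, max 13) hi=[19] (size 1, min 19) -> median=16
Step 3: insert 22 -> lo=[13, 19] (size 2, max 19) hi=[22] (size 1, min 22) -> median=19
Step 4: insert 30 -> lo=[13, 19] (size 2, max 19) hi=[22, 30] (size 2, min 22) -> median=20.5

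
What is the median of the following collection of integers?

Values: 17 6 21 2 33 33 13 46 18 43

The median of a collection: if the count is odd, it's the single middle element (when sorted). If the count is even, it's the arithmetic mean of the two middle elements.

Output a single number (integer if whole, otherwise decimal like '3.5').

Answer: 19.5

Derivation:
Step 1: insert 17 -> lo=[17] (size 1, max 17) hi=[] (size 0) -> median=17
Step 2: insert 6 -> lo=[6] (size 1, max 6) hi=[17] (size 1, min 17) -> median=11.5
Step 3: insert 21 -> lo=[6, 17] (size 2, max 17) hi=[21] (size 1, min 21) -> median=17
Step 4: insert 2 -> lo=[2, 6] (size 2, max 6) hi=[17, 21] (size 2, min 17) -> median=11.5
Step 5: insert 33 -> lo=[2, 6, 17] (size 3, max 17) hi=[21, 33] (size 2, min 21) -> median=17
Step 6: insert 33 -> lo=[2, 6, 17] (size 3, max 17) hi=[21, 33, 33] (size 3, min 21) -> median=19
Step 7: insert 13 -> lo=[2, 6, 13, 17] (size 4, max 17) hi=[21, 33, 33] (size 3, min 21) -> median=17
Step 8: insert 46 -> lo=[2, 6, 13, 17] (size 4, max 17) hi=[21, 33, 33, 46] (size 4, min 21) -> median=19
Step 9: insert 18 -> lo=[2, 6, 13, 17, 18] (size 5, max 18) hi=[21, 33, 33, 46] (size 4, min 21) -> median=18
Step 10: insert 43 -> lo=[2, 6, 13, 17, 18] (size 5, max 18) hi=[21, 33, 33, 43, 46] (size 5, min 21) -> median=19.5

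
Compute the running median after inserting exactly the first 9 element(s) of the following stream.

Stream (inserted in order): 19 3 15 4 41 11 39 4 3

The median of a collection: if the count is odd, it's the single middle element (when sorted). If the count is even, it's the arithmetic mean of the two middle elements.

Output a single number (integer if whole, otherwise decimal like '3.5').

Step 1: insert 19 -> lo=[19] (size 1, max 19) hi=[] (size 0) -> median=19
Step 2: insert 3 -> lo=[3] (size 1, max 3) hi=[19] (size 1, min 19) -> median=11
Step 3: insert 15 -> lo=[3, 15] (size 2, max 15) hi=[19] (size 1, min 19) -> median=15
Step 4: insert 4 -> lo=[3, 4] (size 2, max 4) hi=[15, 19] (size 2, min 15) -> median=9.5
Step 5: insert 41 -> lo=[3, 4, 15] (size 3, max 15) hi=[19, 41] (size 2, min 19) -> median=15
Step 6: insert 11 -> lo=[3, 4, 11] (size 3, max 11) hi=[15, 19, 41] (size 3, min 15) -> median=13
Step 7: insert 39 -> lo=[3, 4, 11, 15] (size 4, max 15) hi=[19, 39, 41] (size 3, min 19) -> median=15
Step 8: insert 4 -> lo=[3, 4, 4, 11] (size 4, max 11) hi=[15, 19, 39, 41] (size 4, min 15) -> median=13
Step 9: insert 3 -> lo=[3, 3, 4, 4, 11] (size 5, max 11) hi=[15, 19, 39, 41] (size 4, min 15) -> median=11

Answer: 11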